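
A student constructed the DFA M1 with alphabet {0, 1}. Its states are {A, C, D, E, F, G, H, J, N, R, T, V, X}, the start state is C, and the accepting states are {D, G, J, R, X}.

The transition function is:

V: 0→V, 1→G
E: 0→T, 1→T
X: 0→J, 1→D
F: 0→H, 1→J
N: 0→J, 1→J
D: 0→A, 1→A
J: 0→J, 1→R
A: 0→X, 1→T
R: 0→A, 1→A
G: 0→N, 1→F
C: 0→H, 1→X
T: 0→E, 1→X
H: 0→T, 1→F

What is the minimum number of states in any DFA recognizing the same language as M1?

5

First remove the unreachable states {G,N,V}; 10 states remain.
Start with accepting vs non-accepting: {D,J,R,X} | {A,C,E,F,H,T}.
Split {D,J,R,X} by δ(·,0) → {D,R} and {J,X}.
Refine {A,C,E,F,H,T} on symbol 0: members go to different blocks, giving {C,E,F,H,T} and {A}.
Split {C,E,F,H,T} by δ(·,1) → {C,F,T} and {E,H}.
Stable partition: {D,R} | {C,F,T} | {J,X} | {A} | {E,H} — 5 equivalence classes.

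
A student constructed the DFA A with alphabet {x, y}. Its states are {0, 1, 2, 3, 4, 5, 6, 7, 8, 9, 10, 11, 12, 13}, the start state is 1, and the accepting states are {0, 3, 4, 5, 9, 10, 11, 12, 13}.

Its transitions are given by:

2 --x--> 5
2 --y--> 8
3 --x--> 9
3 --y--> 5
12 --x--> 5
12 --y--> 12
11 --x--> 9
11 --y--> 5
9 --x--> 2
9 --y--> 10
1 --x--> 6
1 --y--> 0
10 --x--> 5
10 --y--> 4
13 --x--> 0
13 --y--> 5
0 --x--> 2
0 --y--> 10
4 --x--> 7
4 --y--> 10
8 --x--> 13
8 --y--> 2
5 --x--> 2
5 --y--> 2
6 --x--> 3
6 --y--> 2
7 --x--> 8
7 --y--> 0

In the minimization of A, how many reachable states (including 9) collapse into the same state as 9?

First remove the unreachable states {11,12}; 12 states remain.
P0 = {0,3,4,5,9,10,13} | {1,2,6,7,8}.
Refine {0,3,4,5,9,10,13} on symbol x: members go to different blocks, giving {0,4,5,9} and {3,10,13}.
On input y, block {0,4,5,9} splits into {0,4,9} and {5}.
Split {1,2,6,7,8} by δ(·,x) → {1,7} and {6,8} and {2}.
Refine {0,4,9} on symbol x: members go to different blocks, giving {0,9} and {4}.
On input x, block {3,10,13} splits into {3,13} and {10}.
No further refinement is possible. Final partition (8 blocks): {0,9} | {1,7} | {3,13} | {5} | {6,8} | {2} | {4} | {10}.
State 9 belongs to the block {0,9}, which has 2 states.

2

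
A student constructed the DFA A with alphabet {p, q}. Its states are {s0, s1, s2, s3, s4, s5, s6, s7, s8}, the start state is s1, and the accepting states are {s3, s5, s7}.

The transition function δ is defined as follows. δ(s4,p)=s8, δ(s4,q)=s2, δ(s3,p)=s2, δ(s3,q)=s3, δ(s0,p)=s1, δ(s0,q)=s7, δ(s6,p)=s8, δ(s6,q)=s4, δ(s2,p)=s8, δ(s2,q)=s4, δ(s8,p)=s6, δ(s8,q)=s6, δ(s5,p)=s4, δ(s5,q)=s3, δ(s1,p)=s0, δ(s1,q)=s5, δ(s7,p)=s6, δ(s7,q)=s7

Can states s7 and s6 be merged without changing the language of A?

No

All states are reachable from the start state.
Initial partition by acceptance: {s3,s5,s7} | {s0,s1,s2,s4,s6,s8}.
Refine {s0,s1,s2,s4,s6,s8} on symbol q: members go to different blocks, giving {s2,s4,s6,s8} and {s0,s1}.
No further refinement is possible. Final partition (3 blocks): {s3,s5,s7} | {s2,s4,s6,s8} | {s0,s1}.
s7 and s6 end up in different blocks, so they are distinguishable. For instance, the string 'ε' is accepted from only s7.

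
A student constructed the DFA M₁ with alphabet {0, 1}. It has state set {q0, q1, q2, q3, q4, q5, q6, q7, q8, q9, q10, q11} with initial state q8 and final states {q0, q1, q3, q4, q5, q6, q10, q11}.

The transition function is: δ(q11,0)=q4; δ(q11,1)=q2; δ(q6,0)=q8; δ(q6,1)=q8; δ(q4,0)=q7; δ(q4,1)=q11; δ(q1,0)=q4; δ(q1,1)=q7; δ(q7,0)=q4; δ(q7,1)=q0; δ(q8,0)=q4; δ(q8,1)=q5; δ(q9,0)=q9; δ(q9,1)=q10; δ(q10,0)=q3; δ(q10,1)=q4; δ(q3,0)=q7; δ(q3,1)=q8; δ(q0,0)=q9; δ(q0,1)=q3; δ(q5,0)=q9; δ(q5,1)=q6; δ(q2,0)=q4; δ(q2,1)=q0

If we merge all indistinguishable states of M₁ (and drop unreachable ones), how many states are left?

First remove the unreachable states {q1}; 11 states remain.
Start with accepting vs non-accepting: {q0,q3,q4,q5,q6,q10,q11} | {q2,q7,q8,q9}.
Split {q0,q3,q4,q5,q6,q10,q11} by δ(·,0) → {q0,q3,q4,q5,q6} and {q10,q11}.
Split {q0,q3,q4,q5,q6} by δ(·,1) → {q0,q5} and {q3,q6} and {q4}.
Split {q2,q7,q8,q9} by δ(·,0) → {q2,q7,q8} and {q9}.
On input 0, block {q10,q11} splits into {q10} and {q11}.
No further refinement is possible. Final partition (7 blocks): {q0,q5} | {q2,q7,q8} | {q10} | {q3,q6} | {q4} | {q9} | {q11}.

7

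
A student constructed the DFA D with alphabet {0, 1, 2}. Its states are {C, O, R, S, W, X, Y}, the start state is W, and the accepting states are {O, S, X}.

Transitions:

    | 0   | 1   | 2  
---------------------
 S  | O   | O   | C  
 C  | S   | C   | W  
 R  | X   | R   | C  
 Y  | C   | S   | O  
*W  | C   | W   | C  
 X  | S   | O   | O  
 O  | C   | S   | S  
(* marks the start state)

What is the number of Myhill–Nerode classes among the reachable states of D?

States {R,X,Y} cannot be reached from the start state, so discard them.
Start with accepting vs non-accepting: {O,S} | {C,W}.
Split {O,S} by δ(·,0) → {O} and {S}.
On input 0, block {C,W} splits into {C} and {W}.
The partition is now stable with 4 blocks: {O} | {C} | {S} | {W}.

4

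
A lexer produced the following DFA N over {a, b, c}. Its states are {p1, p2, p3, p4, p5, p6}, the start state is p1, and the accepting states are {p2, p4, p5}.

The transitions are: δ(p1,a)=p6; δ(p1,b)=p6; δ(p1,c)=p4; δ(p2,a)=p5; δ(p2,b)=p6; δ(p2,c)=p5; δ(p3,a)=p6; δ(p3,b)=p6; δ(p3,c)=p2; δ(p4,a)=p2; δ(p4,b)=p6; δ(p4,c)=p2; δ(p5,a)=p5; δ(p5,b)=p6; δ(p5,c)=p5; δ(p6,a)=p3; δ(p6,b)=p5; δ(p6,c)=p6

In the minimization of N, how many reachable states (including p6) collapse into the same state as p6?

1

All states are reachable from the start state.
Start with accepting vs non-accepting: {p2,p4,p5} | {p1,p3,p6}.
Refine {p1,p3,p6} on symbol b: members go to different blocks, giving {p1,p3} and {p6}.
The partition is now stable with 3 blocks: {p2,p4,p5} | {p1,p3} | {p6}.
The equivalence class containing p6 is {p6}, of size 1.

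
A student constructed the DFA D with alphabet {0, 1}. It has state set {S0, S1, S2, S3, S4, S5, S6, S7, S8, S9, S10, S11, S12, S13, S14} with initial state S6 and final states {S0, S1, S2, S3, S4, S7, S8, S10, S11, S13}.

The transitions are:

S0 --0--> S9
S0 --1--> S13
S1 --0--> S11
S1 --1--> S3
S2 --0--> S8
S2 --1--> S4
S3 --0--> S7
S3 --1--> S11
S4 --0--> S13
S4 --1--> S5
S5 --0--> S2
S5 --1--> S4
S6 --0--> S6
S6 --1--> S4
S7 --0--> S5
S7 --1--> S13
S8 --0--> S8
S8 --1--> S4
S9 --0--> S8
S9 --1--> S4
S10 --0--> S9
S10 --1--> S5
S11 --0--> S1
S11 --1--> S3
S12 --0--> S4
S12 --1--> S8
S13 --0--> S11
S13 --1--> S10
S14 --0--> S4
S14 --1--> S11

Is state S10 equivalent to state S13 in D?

No

First remove the unreachable states {S0,S12,S14}; 12 states remain.
Initial partition by acceptance: {S1,S2,S3,S4,S7,S8,S10,S11,S13} | {S5,S6,S9}.
On input 0, block {S1,S2,S3,S4,S7,S8,S10,S11,S13} splits into {S1,S2,S3,S4,S8,S11,S13} and {S7,S10}.
On input 0, block {S1,S2,S3,S4,S8,S11,S13} splits into {S1,S2,S4,S8,S11,S13} and {S3}.
On input 1, block {S1,S2,S4,S8,S11,S13} splits into {S1,S11} and {S2,S8} and {S4} and {S13}.
On input 0, block {S5,S6,S9} splits into {S5,S9} and {S6}.
Split {S7,S10} by δ(·,1) → {S7} and {S10}.
No further refinement is possible. Final partition (9 blocks): {S1,S11} | {S5,S9} | {S7} | {S3} | {S2,S8} | {S4} | {S13} | {S6} | {S10}.
S10 and S13 end up in different blocks, so they are distinguishable. For instance, the string '0' is accepted from only S13.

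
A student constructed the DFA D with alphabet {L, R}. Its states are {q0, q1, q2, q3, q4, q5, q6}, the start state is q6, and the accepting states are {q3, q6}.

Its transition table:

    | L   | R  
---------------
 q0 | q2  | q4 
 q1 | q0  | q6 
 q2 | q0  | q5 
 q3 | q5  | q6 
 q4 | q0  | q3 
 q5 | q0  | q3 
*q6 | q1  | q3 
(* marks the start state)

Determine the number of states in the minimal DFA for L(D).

3

Start with accepting vs non-accepting: {q3,q6} | {q0,q1,q2,q4,q5}.
Split {q0,q1,q2,q4,q5} by δ(·,R) → {q1,q4,q5} and {q0,q2}.
No further refinement is possible. Final partition (3 blocks): {q3,q6} | {q1,q4,q5} | {q0,q2}.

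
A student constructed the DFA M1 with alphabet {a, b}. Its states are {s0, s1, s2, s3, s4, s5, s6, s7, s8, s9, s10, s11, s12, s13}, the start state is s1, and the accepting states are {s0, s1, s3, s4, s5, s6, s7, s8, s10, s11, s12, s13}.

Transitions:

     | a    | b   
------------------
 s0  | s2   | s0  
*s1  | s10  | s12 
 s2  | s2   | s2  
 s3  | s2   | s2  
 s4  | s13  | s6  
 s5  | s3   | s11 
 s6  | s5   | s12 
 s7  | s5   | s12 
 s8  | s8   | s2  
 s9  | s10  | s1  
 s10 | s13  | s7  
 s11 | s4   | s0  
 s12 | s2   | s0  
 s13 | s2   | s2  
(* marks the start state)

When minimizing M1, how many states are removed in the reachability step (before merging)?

2

BFS from s1 reaches {s0, s1, s2, s3, s4, s5, s6, s7, s10, s11, s12, s13}; the 2 state(s) s8, s9 are never visited.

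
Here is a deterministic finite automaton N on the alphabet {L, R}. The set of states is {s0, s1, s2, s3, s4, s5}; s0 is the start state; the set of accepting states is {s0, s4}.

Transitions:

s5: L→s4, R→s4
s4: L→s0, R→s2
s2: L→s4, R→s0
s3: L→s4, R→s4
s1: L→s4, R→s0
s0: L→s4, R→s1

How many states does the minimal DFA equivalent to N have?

2

States {s3,s5} cannot be reached from the start state, so discard them.
P0 = {s0,s4} | {s1,s2}.
No further refinement is possible. Final partition (2 blocks): {s0,s4} | {s1,s2}.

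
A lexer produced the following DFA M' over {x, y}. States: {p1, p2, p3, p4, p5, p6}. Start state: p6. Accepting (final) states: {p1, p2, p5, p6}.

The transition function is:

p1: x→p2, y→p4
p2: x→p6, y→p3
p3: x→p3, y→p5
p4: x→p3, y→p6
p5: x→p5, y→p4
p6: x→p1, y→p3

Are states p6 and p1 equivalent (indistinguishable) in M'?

Yes

Start with accepting vs non-accepting: {p1,p2,p5,p6} | {p3,p4}.
The partition is now stable with 2 blocks: {p1,p2,p5,p6} | {p3,p4}.
p6 and p1 lie in the same block of the stable partition, so they are equivalent — no string distinguishes them.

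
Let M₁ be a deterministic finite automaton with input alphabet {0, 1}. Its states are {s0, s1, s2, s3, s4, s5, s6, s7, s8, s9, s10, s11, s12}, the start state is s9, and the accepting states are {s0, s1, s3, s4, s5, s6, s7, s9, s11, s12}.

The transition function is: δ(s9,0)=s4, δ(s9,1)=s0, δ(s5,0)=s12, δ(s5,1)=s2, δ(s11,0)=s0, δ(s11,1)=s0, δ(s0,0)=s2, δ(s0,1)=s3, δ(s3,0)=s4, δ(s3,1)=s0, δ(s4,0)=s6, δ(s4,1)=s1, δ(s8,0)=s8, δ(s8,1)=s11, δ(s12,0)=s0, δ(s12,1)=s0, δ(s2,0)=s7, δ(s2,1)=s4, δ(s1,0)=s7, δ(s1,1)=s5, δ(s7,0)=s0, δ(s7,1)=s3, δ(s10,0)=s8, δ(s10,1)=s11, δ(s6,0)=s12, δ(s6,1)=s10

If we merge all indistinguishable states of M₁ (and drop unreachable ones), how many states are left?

All states are reachable from the start state.
Initial partition by acceptance: {s0,s1,s3,s4,s5,s6,s7,s9,s11,s12} | {s2,s8,s10}.
Refine {s0,s1,s3,s4,s5,s6,s7,s9,s11,s12} on symbol 0: members go to different blocks, giving {s1,s3,s4,s5,s6,s7,s9,s11,s12} and {s0}.
Refine {s1,s3,s4,s5,s6,s7,s9,s11,s12} on symbol 0: members go to different blocks, giving {s1,s3,s4,s5,s6,s9} and {s7,s11,s12}.
On input 0, block {s1,s3,s4,s5,s6,s9} splits into {s1,s5,s6} and {s3,s4,s9}.
Split {s1,s5,s6} by δ(·,1) → {s5,s6} and {s1}.
Refine {s2,s8,s10} on symbol 0: members go to different blocks, giving {s8,s10} and {s2}.
Refine {s5,s6} on symbol 1: members go to different blocks, giving {s5} and {s6}.
On input 1, block {s7,s11,s12} splits into {s11,s12} and {s7}.
On input 0, block {s3,s4,s9} splits into {s3,s9} and {s4}.
The partition is now stable with 10 blocks: {s5} | {s8,s10} | {s0} | {s11,s12} | {s3,s9} | {s1} | {s2} | {s6} | {s7} | {s4}.

10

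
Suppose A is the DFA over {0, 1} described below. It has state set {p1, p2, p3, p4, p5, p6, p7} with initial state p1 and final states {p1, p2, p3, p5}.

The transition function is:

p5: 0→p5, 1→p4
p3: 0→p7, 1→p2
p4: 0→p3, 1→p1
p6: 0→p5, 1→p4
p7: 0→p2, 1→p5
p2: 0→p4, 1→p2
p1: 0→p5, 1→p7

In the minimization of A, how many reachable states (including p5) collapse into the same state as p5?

Reachable states from the start: {p1,p2,p3,p4,p5,p7}. Unreachable: {p6} — drop them.
P0 = {p1,p2,p3,p5} | {p4,p7}.
Split {p1,p2,p3,p5} by δ(·,0) → {p1,p5} and {p2,p3}.
Stable partition: {p1,p5} | {p4,p7} | {p2,p3} — 3 equivalence classes.
State p5 belongs to the block {p1,p5}, which has 2 states.

2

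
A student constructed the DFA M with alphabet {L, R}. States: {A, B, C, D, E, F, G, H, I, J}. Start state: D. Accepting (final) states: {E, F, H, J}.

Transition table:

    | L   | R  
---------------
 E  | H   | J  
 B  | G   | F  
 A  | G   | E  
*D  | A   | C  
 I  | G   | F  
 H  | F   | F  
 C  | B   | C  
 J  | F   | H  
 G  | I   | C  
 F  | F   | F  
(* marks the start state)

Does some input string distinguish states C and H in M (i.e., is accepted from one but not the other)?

Yes

All states are reachable from the start state.
Start with accepting vs non-accepting: {E,F,H,J} | {A,B,C,D,G,I}.
On input R, block {A,B,C,D,G,I} splits into {A,B,I} and {C,D,G}.
The partition is now stable with 3 blocks: {E,F,H,J} | {A,B,I} | {C,D,G}.
C and H end up in different blocks, so they are distinguishable. For instance, the string 'ε' is accepted from only H.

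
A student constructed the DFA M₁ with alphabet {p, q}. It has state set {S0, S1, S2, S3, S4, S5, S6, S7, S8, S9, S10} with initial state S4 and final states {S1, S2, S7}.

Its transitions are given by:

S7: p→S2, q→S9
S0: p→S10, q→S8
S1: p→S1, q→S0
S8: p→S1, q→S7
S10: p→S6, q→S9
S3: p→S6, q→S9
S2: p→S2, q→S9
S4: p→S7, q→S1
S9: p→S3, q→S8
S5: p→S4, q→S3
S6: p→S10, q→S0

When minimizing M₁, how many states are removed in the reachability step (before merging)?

1

BFS from S4 reaches {S0, S1, S2, S3, S4, S6, S7, S8, S9, S10}; the 1 state(s) S5 are never visited.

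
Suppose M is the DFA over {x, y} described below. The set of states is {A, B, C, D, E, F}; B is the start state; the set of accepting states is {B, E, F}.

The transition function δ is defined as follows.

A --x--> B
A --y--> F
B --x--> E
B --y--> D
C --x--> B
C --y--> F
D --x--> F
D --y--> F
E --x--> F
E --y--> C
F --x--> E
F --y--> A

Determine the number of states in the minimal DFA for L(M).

2

All states are reachable from the start state.
P0 = {B,E,F} | {A,C,D}.
Stable partition: {B,E,F} | {A,C,D} — 2 equivalence classes.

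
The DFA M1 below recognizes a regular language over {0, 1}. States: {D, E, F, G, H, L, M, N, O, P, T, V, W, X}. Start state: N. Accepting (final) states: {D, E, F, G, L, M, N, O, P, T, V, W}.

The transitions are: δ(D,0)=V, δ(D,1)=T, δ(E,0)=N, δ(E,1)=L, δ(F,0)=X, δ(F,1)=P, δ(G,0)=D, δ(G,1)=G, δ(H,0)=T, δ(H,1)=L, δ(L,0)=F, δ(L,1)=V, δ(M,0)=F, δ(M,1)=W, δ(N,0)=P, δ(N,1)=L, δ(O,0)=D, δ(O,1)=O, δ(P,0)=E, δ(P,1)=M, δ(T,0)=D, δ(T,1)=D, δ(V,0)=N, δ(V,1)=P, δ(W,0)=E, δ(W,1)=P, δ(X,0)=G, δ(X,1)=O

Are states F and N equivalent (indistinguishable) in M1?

No

Reachable states from the start: {D,E,F,G,L,M,N,O,P,T,V,W,X}. Unreachable: {H} — drop them.
Start with accepting vs non-accepting: {D,E,F,G,L,M,N,O,P,T,V,W} | {X}.
Split {D,E,F,G,L,M,N,O,P,T,V,W} by δ(·,0) → {D,E,G,L,M,N,O,P,T,V,W} and {F}.
On input 0, block {D,E,G,L,M,N,O,P,T,V,W} splits into {D,E,G,N,O,P,T,V,W} and {L,M}.
Refine {D,E,G,N,O,P,T,V,W} on symbol 1: members go to different blocks, giving {D,G,O,T,V,W} and {E,N,P}.
On input 0, block {D,G,O,T,V,W} splits into {D,G,O,T} and {V,W}.
Split {D,G,O,T} by δ(·,0) → {G,O,T} and {D}.
On input 1, block {G,O,T} splits into {G,O} and {T}.
The partition is now stable with 8 blocks: {G,O} | {X} | {F} | {L,M} | {E,N,P} | {V,W} | {D} | {T}.
F and N end up in different blocks, so they are distinguishable. For instance, the string '0' is accepted from only N.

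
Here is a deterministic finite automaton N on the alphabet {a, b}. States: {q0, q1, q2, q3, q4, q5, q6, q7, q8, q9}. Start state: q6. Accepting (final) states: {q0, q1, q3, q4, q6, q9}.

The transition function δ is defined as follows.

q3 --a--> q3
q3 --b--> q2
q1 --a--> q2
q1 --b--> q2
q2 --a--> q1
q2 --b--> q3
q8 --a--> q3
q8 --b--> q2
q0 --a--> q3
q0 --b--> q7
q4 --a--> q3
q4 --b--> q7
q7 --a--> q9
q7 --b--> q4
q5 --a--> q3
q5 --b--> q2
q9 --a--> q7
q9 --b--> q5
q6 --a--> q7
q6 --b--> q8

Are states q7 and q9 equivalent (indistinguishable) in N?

No

First remove the unreachable states {q0}; 9 states remain.
Start with accepting vs non-accepting: {q1,q3,q4,q6,q9} | {q2,q5,q7,q8}.
Split {q1,q3,q4,q6,q9} by δ(·,a) → {q1,q6,q9} and {q3,q4}.
Refine {q2,q5,q7,q8} on symbol a: members go to different blocks, giving {q2,q7} and {q5,q8}.
Split {q1,q6,q9} by δ(·,b) → {q6,q9} and {q1}.
Refine {q2,q7} on symbol a: members go to different blocks, giving {q2} and {q7}.
On input b, block {q3,q4} splits into {q3} and {q4}.
Stable partition: {q6,q9} | {q2} | {q3} | {q5,q8} | {q1} | {q7} | {q4} — 7 equivalence classes.
q7 and q9 end up in different blocks, so they are distinguishable. For instance, the string 'ε' is accepted from only q9.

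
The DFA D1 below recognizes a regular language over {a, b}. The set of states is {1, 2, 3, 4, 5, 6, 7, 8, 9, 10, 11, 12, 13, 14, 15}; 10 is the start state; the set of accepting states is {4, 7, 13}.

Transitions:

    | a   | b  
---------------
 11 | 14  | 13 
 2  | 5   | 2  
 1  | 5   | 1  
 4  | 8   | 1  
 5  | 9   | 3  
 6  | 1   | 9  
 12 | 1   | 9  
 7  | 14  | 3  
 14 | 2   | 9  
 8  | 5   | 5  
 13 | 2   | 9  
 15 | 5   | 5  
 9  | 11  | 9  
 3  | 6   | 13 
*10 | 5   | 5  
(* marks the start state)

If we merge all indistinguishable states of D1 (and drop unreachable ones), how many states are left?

Reachable states from the start: {1,2,3,5,6,9,10,11,13,14}. Unreachable: {4,7,8,12,15} — drop them.
Start with accepting vs non-accepting: {13} | {1,2,3,5,6,9,10,11,14}.
On input b, block {1,2,3,5,6,9,10,11,14} splits into {1,2,5,6,9,10,14} and {3,11}.
Split {1,2,5,6,9,10,14} by δ(·,a) → {1,2,5,6,10,14} and {9}.
Refine {1,2,5,6,10,14} on symbol a: members go to different blocks, giving {1,2,6,10,14} and {5}.
Split {1,2,6,10,14} by δ(·,a) → {1,2,10} and {6,14}.
Refine {1,2,10} on symbol b: members go to different blocks, giving {1,2} and {10}.
The partition is now stable with 7 blocks: {13} | {1,2} | {3,11} | {9} | {5} | {6,14} | {10}.

7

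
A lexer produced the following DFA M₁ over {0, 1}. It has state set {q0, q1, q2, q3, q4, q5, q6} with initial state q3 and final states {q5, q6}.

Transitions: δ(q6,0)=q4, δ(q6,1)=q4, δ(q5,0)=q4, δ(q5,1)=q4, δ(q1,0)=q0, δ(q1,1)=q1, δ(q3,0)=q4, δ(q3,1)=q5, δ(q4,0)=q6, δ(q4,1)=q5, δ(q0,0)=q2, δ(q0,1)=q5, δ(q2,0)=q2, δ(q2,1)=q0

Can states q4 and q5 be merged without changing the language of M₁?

States {q0,q1,q2} cannot be reached from the start state, so discard them.
Initial partition by acceptance: {q5,q6} | {q3,q4}.
Split {q3,q4} by δ(·,0) → {q3} and {q4}.
Stable partition: {q5,q6} | {q3} | {q4} — 3 equivalence classes.
q4 and q5 end up in different blocks, so they are distinguishable. For instance, the string 'ε' is accepted from only q5.

No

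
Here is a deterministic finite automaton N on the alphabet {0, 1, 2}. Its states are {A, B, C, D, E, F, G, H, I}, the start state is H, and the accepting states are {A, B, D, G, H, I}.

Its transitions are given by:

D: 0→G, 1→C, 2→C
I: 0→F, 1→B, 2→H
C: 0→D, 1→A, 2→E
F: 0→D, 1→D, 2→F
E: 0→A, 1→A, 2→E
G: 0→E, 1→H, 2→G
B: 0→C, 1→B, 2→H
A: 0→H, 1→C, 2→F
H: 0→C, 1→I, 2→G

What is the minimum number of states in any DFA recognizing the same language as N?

Every state is reachable, so we keep all 9.
P0 = {A,B,D,G,H,I} | {C,E,F}.
Split {A,B,D,G,H,I} by δ(·,0) → {B,G,H,I} and {A,D}.
Stable partition: {B,G,H,I} | {C,E,F} | {A,D} — 3 equivalence classes.

3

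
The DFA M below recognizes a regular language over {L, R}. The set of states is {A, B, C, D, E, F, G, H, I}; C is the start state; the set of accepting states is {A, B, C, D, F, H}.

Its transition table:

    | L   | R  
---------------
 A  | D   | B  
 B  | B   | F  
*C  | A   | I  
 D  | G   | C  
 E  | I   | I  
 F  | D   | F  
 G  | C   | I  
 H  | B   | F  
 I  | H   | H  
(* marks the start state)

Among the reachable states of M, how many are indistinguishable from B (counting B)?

First remove the unreachable states {E}; 8 states remain.
P0 = {A,B,C,D,F,H} | {G,I}.
Refine {A,B,C,D,F,H} on symbol L: members go to different blocks, giving {A,B,C,F,H} and {D}.
Refine {A,B,C,F,H} on symbol L: members go to different blocks, giving {B,C,H} and {A,F}.
On input L, block {B,C,H} splits into {B,H} and {C}.
On input L, block {G,I} splits into {G} and {I}.
Split {A,F} by δ(·,R) → {A} and {F}.
The partition is now stable with 7 blocks: {B,H} | {G} | {D} | {A} | {C} | {I} | {F}.
State B belongs to the block {B,H}, which has 2 states.

2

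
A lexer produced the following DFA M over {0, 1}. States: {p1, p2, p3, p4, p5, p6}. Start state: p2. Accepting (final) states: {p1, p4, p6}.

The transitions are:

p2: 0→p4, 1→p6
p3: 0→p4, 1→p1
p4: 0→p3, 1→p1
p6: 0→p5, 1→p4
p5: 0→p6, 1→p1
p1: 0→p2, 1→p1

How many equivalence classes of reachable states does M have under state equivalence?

All states are reachable from the start state.
Initial partition by acceptance: {p1,p4,p6} | {p2,p3,p5}.
Stable partition: {p1,p4,p6} | {p2,p3,p5} — 2 equivalence classes.

2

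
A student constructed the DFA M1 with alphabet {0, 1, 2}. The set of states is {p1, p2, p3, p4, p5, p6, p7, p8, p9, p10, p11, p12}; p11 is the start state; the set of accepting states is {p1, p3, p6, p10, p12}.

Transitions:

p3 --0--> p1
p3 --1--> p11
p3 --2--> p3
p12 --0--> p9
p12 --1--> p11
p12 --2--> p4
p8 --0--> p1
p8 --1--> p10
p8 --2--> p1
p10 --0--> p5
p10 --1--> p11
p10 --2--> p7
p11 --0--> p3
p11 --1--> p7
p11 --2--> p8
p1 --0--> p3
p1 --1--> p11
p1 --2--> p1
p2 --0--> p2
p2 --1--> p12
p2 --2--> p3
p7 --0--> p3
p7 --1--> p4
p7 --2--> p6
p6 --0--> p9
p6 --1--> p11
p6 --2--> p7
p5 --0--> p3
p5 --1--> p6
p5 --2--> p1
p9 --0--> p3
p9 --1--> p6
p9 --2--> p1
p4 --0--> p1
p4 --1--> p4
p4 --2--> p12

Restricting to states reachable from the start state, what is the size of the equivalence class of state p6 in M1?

States {p2} cannot be reached from the start state, so discard them.
Start with accepting vs non-accepting: {p1,p3,p6,p10,p12} | {p4,p5,p7,p8,p9,p11}.
On input 0, block {p1,p3,p6,p10,p12} splits into {p6,p10,p12} and {p1,p3}.
Split {p4,p5,p7,p8,p9,p11} by δ(·,1) → {p4,p7,p11} and {p5,p8,p9}.
On input 2, block {p4,p7,p11} splits into {p4,p7} and {p11}.
No further refinement is possible. Final partition (5 blocks): {p6,p10,p12} | {p4,p7} | {p1,p3} | {p5,p8,p9} | {p11}.
The equivalence class containing p6 is {p6,p10,p12}, of size 3.

3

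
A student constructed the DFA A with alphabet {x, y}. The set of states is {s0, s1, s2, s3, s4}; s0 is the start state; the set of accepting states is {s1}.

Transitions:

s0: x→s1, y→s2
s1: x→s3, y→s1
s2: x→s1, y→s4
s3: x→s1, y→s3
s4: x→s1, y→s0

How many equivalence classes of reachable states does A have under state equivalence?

Start with accepting vs non-accepting: {s1} | {s0,s2,s3,s4}.
Stable partition: {s1} | {s0,s2,s3,s4} — 2 equivalence classes.

2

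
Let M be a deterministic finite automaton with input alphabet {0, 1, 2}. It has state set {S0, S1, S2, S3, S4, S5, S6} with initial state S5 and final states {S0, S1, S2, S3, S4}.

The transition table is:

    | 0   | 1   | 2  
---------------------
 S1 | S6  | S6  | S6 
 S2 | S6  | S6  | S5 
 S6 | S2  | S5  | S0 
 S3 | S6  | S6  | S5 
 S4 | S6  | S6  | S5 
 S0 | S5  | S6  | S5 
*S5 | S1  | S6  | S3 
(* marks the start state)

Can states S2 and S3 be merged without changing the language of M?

States {S4} cannot be reached from the start state, so discard them.
Initial partition by acceptance: {S0,S1,S2,S3} | {S5,S6}.
No further refinement is possible. Final partition (2 blocks): {S0,S1,S2,S3} | {S5,S6}.
S2 and S3 lie in the same block of the stable partition, so they are equivalent — no string distinguishes them.

Yes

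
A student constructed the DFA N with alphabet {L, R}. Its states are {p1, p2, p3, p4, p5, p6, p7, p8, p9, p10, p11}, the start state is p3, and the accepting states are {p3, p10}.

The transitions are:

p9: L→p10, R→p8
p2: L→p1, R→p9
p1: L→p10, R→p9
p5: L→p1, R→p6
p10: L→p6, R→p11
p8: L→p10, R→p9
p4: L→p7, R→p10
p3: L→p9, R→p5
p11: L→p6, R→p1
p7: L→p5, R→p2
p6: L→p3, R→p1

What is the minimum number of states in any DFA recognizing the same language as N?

States {p2,p4,p7} cannot be reached from the start state, so discard them.
P0 = {p3,p10} | {p1,p5,p6,p8,p9,p11}.
On input L, block {p1,p5,p6,p8,p9,p11} splits into {p1,p6,p8,p9} and {p5,p11}.
Stable partition: {p3,p10} | {p1,p6,p8,p9} | {p5,p11} — 3 equivalence classes.

3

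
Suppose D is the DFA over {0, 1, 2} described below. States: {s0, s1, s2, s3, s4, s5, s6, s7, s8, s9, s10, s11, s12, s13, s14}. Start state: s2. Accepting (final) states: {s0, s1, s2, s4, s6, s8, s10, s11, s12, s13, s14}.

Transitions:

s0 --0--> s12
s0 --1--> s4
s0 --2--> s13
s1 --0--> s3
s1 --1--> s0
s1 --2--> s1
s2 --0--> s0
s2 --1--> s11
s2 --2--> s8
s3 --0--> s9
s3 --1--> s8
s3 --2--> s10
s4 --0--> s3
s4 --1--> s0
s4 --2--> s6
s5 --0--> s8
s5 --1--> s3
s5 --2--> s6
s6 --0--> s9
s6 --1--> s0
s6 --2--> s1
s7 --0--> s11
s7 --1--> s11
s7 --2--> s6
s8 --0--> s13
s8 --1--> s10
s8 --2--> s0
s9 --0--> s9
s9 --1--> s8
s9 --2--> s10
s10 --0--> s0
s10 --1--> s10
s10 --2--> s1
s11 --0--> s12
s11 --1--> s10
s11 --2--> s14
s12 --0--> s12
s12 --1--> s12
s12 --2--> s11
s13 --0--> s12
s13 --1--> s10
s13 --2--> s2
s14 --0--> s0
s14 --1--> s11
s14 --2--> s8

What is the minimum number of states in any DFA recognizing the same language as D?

Reachable states from the start: {s0,s1,s2,s3,s4,s6,s8,s9,s10,s11,s12,s13,s14}. Unreachable: {s5,s7} — drop them.
Initial partition by acceptance: {s0,s1,s2,s4,s6,s8,s10,s11,s12,s13,s14} | {s3,s9}.
Split {s0,s1,s2,s4,s6,s8,s10,s11,s12,s13,s14} by δ(·,0) → {s0,s2,s8,s10,s11,s12,s13,s14} and {s1,s4,s6}.
Refine {s0,s2,s8,s10,s11,s12,s13,s14} on symbol 1: members go to different blocks, giving {s2,s8,s10,s11,s12,s13,s14} and {s0}.
Refine {s2,s8,s10,s11,s12,s13,s14} on symbol 0: members go to different blocks, giving {s8,s11,s12,s13} and {s2,s10,s14}.
On input 1, block {s8,s11,s12,s13} splits into {s8,s11,s13} and {s12}.
On input 0, block {s8,s11,s13} splits into {s11,s13} and {s8}.
Refine {s2,s10,s14} on symbol 1: members go to different blocks, giving {s2,s14} and {s10}.
Stable partition: {s11,s13} | {s3,s9} | {s1,s4,s6} | {s0} | {s2,s14} | {s12} | {s8} | {s10} — 8 equivalence classes.

8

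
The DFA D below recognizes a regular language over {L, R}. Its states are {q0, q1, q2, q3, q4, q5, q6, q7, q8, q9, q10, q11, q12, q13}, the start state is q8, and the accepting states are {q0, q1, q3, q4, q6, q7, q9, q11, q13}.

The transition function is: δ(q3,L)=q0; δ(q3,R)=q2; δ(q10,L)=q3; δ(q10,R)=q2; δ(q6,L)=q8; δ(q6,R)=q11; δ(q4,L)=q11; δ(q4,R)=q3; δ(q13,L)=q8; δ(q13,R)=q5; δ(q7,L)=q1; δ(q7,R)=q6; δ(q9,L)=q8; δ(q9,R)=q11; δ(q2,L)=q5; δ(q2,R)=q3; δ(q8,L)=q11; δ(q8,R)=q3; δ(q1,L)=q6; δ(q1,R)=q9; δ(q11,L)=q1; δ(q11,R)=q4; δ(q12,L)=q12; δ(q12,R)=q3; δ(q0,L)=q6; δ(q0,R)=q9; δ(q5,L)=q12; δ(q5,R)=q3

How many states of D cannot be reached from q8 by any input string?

3

BFS from q8 reaches {q0, q1, q2, q3, q4, q5, q6, q8, q9, q11, q12}; the 3 state(s) q7, q10, q13 are never visited.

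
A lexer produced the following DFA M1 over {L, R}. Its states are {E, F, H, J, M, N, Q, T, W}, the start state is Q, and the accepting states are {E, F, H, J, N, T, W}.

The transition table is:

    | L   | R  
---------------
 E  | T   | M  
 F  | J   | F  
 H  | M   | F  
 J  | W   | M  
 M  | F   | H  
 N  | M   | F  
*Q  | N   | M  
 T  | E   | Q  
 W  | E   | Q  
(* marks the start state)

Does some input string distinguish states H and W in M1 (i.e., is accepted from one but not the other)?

Every state is reachable, so we keep all 9.
Initial partition by acceptance: {E,F,H,J,N,T,W} | {M,Q}.
Refine {E,F,H,J,N,T,W} on symbol L: members go to different blocks, giving {E,F,J,T,W} and {H,N}.
On input R, block {E,F,J,T,W} splits into {E,J,T,W} and {F}.
Refine {M,Q} on symbol L: members go to different blocks, giving {Q} and {M}.
Refine {E,J,T,W} on symbol R: members go to different blocks, giving {E,J} and {T,W}.
The partition is now stable with 6 blocks: {E,J} | {Q} | {H,N} | {F} | {M} | {T,W}.
H and W end up in different blocks, so they are distinguishable. For instance, the string 'L' is accepted from only W.

Yes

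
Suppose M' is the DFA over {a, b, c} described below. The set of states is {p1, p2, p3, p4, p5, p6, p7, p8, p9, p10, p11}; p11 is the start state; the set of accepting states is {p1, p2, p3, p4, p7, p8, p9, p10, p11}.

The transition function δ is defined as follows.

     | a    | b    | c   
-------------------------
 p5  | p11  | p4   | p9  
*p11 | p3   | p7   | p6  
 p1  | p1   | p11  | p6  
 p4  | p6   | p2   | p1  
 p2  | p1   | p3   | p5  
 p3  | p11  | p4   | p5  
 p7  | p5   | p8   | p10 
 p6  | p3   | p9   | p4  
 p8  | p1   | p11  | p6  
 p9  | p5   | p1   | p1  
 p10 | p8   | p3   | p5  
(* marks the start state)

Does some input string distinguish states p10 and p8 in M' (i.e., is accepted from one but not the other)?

No

Initial partition by acceptance: {p1,p2,p3,p4,p7,p8,p9,p10,p11} | {p5,p6}.
On input a, block {p1,p2,p3,p4,p7,p8,p9,p10,p11} splits into {p1,p2,p3,p8,p10,p11} and {p4,p7,p9}.
Split {p1,p2,p3,p8,p10,p11} by δ(·,b) → {p1,p2,p8,p10} and {p3,p11}.
The partition is now stable with 4 blocks: {p1,p2,p8,p10} | {p5,p6} | {p4,p7,p9} | {p3,p11}.
p10 and p8 lie in the same block of the stable partition, so they are equivalent — no string distinguishes them.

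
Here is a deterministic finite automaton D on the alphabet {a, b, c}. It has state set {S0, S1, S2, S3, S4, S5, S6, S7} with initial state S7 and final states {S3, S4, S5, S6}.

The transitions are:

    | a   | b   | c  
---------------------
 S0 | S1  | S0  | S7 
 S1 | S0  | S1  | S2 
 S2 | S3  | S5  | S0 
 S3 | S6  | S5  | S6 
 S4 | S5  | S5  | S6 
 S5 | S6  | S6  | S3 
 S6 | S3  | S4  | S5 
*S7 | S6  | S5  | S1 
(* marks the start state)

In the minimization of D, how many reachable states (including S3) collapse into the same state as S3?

4

Every state is reachable, so we keep all 8.
Initial partition by acceptance: {S3,S4,S5,S6} | {S0,S1,S2,S7}.
Refine {S0,S1,S2,S7} on symbol a: members go to different blocks, giving {S0,S1} and {S2,S7}.
No further refinement is possible. Final partition (3 blocks): {S3,S4,S5,S6} | {S0,S1} | {S2,S7}.
The equivalence class containing S3 is {S3,S4,S5,S6}, of size 4.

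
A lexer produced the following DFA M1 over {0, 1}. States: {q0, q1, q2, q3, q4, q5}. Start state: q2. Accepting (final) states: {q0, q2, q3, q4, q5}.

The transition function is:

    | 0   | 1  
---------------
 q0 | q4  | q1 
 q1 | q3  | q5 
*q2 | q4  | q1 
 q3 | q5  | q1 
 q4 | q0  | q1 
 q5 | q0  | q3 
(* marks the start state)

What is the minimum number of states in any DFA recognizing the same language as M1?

P0 = {q0,q2,q3,q4,q5} | {q1}.
Refine {q0,q2,q3,q4,q5} on symbol 1: members go to different blocks, giving {q0,q2,q3,q4} and {q5}.
Split {q0,q2,q3,q4} by δ(·,0) → {q0,q2,q4} and {q3}.
No further refinement is possible. Final partition (4 blocks): {q0,q2,q4} | {q1} | {q5} | {q3}.

4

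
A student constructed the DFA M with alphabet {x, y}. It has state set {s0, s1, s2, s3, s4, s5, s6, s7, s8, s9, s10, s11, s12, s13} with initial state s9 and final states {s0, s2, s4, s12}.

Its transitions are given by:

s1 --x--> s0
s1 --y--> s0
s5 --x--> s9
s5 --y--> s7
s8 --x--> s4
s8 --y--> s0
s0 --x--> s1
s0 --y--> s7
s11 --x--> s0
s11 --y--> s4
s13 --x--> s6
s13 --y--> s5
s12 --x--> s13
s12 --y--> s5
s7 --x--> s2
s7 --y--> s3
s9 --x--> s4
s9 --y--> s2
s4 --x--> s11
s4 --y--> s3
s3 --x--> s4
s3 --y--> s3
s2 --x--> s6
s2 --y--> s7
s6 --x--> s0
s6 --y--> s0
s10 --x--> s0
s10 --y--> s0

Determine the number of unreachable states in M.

Starting at s9 and following transitions, the reachable set is {s0, s1, s2, s3, s4, s6, s7, s9, s11}. That leaves s5, s8, s10, s12, s13 unreachable — 5 in total.

5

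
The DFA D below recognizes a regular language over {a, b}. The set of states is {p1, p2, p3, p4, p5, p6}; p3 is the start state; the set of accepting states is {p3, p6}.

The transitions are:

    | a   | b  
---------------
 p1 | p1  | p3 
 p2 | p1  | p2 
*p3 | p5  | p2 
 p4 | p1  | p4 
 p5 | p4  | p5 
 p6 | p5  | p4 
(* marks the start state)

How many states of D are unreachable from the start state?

1

Starting at p3 and following transitions, the reachable set is {p1, p2, p3, p4, p5}. That leaves p6 unreachable — 1 in total.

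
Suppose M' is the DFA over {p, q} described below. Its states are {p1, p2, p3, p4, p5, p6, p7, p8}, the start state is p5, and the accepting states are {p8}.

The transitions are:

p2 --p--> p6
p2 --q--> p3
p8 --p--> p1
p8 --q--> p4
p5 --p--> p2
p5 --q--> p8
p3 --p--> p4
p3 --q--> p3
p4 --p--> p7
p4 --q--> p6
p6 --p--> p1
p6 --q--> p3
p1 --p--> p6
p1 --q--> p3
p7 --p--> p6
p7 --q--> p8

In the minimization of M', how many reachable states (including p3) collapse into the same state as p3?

Every state is reachable, so we keep all 8.
P0 = {p8} | {p1,p2,p3,p4,p5,p6,p7}.
Split {p1,p2,p3,p4,p5,p6,p7} by δ(·,q) → {p1,p2,p3,p4,p6} and {p5,p7}.
On input p, block {p1,p2,p3,p4,p6} splits into {p1,p2,p3,p6} and {p4}.
Refine {p1,p2,p3,p6} on symbol p: members go to different blocks, giving {p1,p2,p6} and {p3}.
Stable partition: {p8} | {p1,p2,p6} | {p5,p7} | {p4} | {p3} — 5 equivalence classes.
State p3 belongs to the block {p3}, which has 1 states.

1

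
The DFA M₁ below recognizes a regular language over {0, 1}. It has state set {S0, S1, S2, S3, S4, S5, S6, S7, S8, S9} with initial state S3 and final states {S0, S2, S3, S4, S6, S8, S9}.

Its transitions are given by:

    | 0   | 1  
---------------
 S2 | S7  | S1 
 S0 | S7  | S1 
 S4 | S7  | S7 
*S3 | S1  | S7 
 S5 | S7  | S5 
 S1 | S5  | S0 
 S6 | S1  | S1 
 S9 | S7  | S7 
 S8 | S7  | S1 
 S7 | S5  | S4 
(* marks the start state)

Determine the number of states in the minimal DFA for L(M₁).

Reachable states from the start: {S0,S1,S3,S4,S5,S7}. Unreachable: {S2,S6,S8,S9} — drop them.
Initial partition by acceptance: {S0,S3,S4} | {S1,S5,S7}.
Refine {S1,S5,S7} on symbol 1: members go to different blocks, giving {S1,S7} and {S5}.
No further refinement is possible. Final partition (3 blocks): {S0,S3,S4} | {S1,S7} | {S5}.

3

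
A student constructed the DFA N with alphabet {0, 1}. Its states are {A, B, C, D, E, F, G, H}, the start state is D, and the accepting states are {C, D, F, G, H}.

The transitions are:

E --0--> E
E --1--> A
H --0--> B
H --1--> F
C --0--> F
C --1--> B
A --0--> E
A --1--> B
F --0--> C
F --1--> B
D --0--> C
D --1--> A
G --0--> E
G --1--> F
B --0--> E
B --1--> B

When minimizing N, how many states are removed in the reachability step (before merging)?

2

BFS from D reaches {A, B, C, D, E, F}; the 2 state(s) G, H are never visited.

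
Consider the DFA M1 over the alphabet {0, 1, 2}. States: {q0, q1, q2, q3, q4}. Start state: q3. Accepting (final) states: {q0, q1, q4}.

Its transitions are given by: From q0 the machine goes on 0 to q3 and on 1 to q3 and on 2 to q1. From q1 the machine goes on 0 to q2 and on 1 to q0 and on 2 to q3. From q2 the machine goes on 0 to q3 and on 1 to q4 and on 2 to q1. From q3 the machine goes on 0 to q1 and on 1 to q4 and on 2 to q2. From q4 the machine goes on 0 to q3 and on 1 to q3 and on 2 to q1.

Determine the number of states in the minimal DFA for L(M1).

Every state is reachable, so we keep all 5.
Initial partition by acceptance: {q0,q1,q4} | {q2,q3}.
On input 1, block {q0,q1,q4} splits into {q0,q4} and {q1}.
On input 0, block {q2,q3} splits into {q2} and {q3}.
Stable partition: {q0,q4} | {q2} | {q1} | {q3} — 4 equivalence classes.

4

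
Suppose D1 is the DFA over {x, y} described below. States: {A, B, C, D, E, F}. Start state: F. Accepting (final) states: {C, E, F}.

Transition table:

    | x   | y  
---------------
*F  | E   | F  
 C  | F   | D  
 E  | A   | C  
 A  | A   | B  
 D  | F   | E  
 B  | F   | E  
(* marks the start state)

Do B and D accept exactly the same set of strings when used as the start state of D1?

Every state is reachable, so we keep all 6.
P0 = {C,E,F} | {A,B,D}.
Refine {C,E,F} on symbol x: members go to different blocks, giving {C,F} and {E}.
On input x, block {C,F} splits into {C} and {F}.
Split {A,B,D} by δ(·,x) → {B,D} and {A}.
Stable partition: {C} | {B,D} | {E} | {F} | {A} — 5 equivalence classes.
B and D lie in the same block of the stable partition, so they are equivalent — no string distinguishes them.

Yes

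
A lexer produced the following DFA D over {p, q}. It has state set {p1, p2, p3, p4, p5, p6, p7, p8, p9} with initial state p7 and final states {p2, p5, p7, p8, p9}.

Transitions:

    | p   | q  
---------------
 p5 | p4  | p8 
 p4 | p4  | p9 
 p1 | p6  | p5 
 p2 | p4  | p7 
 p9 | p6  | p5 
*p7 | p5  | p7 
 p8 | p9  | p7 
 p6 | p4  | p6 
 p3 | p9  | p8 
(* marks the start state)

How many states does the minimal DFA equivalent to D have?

6

First remove the unreachable states {p1,p2,p3}; 6 states remain.
P0 = {p5,p7,p8,p9} | {p4,p6}.
On input p, block {p5,p7,p8,p9} splits into {p5,p9} and {p7,p8}.
On input q, block {p5,p9} splits into {p5} and {p9}.
On input q, block {p4,p6} splits into {p4} and {p6}.
Split {p7,p8} by δ(·,p) → {p7} and {p8}.
Stable partition: {p5} | {p4} | {p7} | {p9} | {p6} | {p8} — 6 equivalence classes.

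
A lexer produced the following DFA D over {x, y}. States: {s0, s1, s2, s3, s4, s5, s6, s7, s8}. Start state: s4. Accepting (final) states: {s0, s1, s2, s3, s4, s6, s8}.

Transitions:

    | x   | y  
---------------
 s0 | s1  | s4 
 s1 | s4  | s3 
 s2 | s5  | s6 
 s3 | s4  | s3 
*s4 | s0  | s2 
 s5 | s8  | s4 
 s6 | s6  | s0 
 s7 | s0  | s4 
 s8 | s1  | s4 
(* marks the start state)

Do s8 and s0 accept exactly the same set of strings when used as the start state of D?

Yes

Reachable states from the start: {s0,s1,s2,s3,s4,s5,s6,s8}. Unreachable: {s7} — drop them.
Initial partition by acceptance: {s0,s1,s2,s3,s4,s6,s8} | {s5}.
Refine {s0,s1,s2,s3,s4,s6,s8} on symbol x: members go to different blocks, giving {s0,s1,s3,s4,s6,s8} and {s2}.
Refine {s0,s1,s3,s4,s6,s8} on symbol y: members go to different blocks, giving {s0,s1,s3,s6,s8} and {s4}.
On input x, block {s0,s1,s3,s6,s8} splits into {s0,s6,s8} and {s1,s3}.
Refine {s0,s6,s8} on symbol x: members go to different blocks, giving {s0,s8} and {s6}.
Stable partition: {s0,s8} | {s5} | {s2} | {s4} | {s1,s3} | {s6} — 6 equivalence classes.
s8 and s0 lie in the same block of the stable partition, so they are equivalent — no string distinguishes them.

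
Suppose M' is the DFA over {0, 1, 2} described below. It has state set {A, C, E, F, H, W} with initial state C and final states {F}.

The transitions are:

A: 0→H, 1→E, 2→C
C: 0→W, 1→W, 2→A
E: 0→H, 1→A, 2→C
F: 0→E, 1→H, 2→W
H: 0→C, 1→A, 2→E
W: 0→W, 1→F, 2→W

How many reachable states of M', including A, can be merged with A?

2

Every state is reachable, so we keep all 6.
P0 = {F} | {A,C,E,H,W}.
Refine {A,C,E,H,W} on symbol 1: members go to different blocks, giving {A,C,E,H} and {W}.
On input 0, block {A,C,E,H} splits into {A,E,H} and {C}.
Refine {A,E,H} on symbol 0: members go to different blocks, giving {A,E} and {H}.
The partition is now stable with 5 blocks: {F} | {A,E} | {W} | {C} | {H}.
The equivalence class containing A is {A,E}, of size 2.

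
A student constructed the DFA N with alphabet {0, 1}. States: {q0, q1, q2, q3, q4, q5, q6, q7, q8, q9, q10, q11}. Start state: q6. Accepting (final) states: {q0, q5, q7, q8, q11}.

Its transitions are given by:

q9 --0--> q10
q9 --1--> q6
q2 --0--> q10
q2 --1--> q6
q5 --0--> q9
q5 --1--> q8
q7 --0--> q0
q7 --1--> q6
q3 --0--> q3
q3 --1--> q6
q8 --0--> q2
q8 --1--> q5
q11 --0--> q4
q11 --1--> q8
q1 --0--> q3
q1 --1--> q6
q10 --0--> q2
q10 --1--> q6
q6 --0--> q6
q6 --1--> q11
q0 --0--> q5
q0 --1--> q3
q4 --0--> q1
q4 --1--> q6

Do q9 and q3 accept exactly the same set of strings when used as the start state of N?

First remove the unreachable states {q0,q7}; 10 states remain.
Initial partition by acceptance: {q5,q8,q11} | {q1,q2,q3,q4,q6,q9,q10}.
Refine {q1,q2,q3,q4,q6,q9,q10} on symbol 1: members go to different blocks, giving {q1,q2,q3,q4,q9,q10} and {q6}.
Stable partition: {q5,q8,q11} | {q1,q2,q3,q4,q9,q10} | {q6} — 3 equivalence classes.
q9 and q3 lie in the same block of the stable partition, so they are equivalent — no string distinguishes them.

Yes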